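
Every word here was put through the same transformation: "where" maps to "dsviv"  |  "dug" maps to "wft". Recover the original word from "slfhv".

house

Each pair mirrors across the alphabet (w↔d, h↔s, e↔v): positions sum to 25. This is the alphabet-reversal cipher (Atbash): a becomes z, b becomes y, etc.
Reversing it on slfhv: s↔h, l↔o, f↔u, h↔s, v↔e.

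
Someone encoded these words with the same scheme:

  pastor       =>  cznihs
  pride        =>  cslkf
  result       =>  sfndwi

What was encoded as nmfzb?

p(15)→c(2) and a(0)→z(25) fit y≡21x+25 (mod 26); the inverse of 21 mod 26 is 5. Each letter's alphabet position (a=0..z=25) is mapped through 21·x+25 mod 26 — an affine cipher.
Decoding nmfzb: n(13)→5·(13−25)≡18=s; m(12)→5·(12−25)≡13=n; f(5)→5·(5−25)≡4=e; z(25)→5·(25−25)≡0=a; b(1)→5·(1−25)≡10=k (all mod 26).

sneak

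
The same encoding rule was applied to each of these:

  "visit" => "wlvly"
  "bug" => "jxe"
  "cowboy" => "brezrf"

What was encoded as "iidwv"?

staff

The output letters match the input read backwards, each shifted +3: visit reversed is tisiv. Read the word backwards and shift each letter +3.
Undoing it on iidwv: shift back: i−3=f, i−3=f, d−3=a, w−3=t, v−3=s → ffats; then reverse → staff.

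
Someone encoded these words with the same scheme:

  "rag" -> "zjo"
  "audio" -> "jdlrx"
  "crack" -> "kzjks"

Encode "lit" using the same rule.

The shift depends on letter class: consonant r→z is +8, but vowel a→j is +9. Vowels shift forward by 9 and consonants shift forward by 8.
Applying it to lit: l(cons)+8=t, i(vowel)+9=r, t(cons)+8=b.

trb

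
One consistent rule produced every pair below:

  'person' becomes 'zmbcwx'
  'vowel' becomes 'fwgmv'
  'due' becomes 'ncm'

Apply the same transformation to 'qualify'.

The shift depends on letter class: consonant p→z is +10, but vowel e→m is +8. The rule splits by letter class: vowels +8, consonants +10.
On qualify: q(cons)+10=a, u(vowel)+8=c, a(vowel)+8=i, l(cons)+10=v, i(vowel)+8=q, f(cons)+10=p, y(cons)+10=i.

acivqpi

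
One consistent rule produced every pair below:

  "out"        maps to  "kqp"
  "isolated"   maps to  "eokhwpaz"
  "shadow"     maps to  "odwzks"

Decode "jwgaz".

naked

It's a constant shift of +22 (ROT22).
Undoing it on jwgaz: j−22=n, w−22=a, g−22=k, a−22=e, z−22=d.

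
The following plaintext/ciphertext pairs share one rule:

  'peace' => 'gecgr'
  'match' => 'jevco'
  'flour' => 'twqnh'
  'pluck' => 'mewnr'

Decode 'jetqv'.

torch

The output letters match the input read backwards, each shifted +2: peace reversed is ecaep. The word is reversed, then every letter is shifted forward by 2.
Decoding jetqv: shift back: j−2=h, e−2=c, t−2=r, q−2=o, v−2=t → hcrot; then reverse → torch.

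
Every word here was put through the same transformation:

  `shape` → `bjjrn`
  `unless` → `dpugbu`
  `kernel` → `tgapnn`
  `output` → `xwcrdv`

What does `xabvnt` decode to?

oyster

Shifts by position in shape: pos 0: s→b (+9), pos 1: h→j (+2), pos 2: a→j (+9), pos 3: p→r (+2) — repeating every 2. It's a Vigenère-style cipher with numeric key [9,2]: position i shifts by key[i mod 2].
Reversing it on xabvnt: x−9=o, a−2=y, b−9=s, v−2=t, n−9=e, t−2=r.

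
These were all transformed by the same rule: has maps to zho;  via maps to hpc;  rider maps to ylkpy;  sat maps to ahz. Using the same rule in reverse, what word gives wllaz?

steep

The output letters match the input read backwards, each shifted +7: has reversed is sah. Two steps: reverse the string, then apply a Caesar shift of +7.
Reversing it on wllaz: shift back: w−7=p, l−7=e, l−7=e, a−7=t, z−7=s → peets; then reverse → steep.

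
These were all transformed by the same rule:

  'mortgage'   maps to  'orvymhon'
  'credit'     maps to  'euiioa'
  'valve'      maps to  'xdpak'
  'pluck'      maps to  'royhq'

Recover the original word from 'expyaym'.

In mortgage: m→o is +2, o→r is +3, r→v is +4, t→y is +5 — the shift increases by 1 each position. The shift increases by 1 at each position, starting from +2: 2, 3, 4, ….
Reversing it on expyaym: e−2=c, x−3=u, p−4=l, y−5=t, a−6=u, y−7=r, m−8=e.

culture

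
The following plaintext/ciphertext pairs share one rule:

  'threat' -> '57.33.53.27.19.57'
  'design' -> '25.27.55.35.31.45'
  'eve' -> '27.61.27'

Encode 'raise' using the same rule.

53.19.35.55.27

t(#20)→57 and h(#8)→33: differences scale by 2, so n = 2·pos + 17. The formula is n = 2×(alphabet index, a=1) + 17.
For raise: r=18→53, a=1→19, i=9→35, s=19→55, e=5→27.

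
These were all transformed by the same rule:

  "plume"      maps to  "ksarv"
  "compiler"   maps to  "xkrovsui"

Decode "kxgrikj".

The word is reversed, then every letter is shifted forward by 6.
Undoing it on kxgrikj: shift back: k−6=e, x−6=r, g−6=a, r−6=l, i−6=c, k−6=e, j−6=d → eralced; then reverse → declare.

declare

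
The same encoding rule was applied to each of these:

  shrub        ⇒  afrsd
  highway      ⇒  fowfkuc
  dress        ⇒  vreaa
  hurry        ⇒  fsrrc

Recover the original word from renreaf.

refresh

s(18)→a(0) and h(7)→f(5) fit y≡9x+20 (mod 26); the inverse of 9 mod 26 is 3. Each letter's alphabet position (a=0..z=25) is mapped through 9·x+20 mod 26 — an affine cipher.
Decoding renreaf: r(17)→3·(17−20)≡17=r; e(4)→3·(4−20)≡4=e; n(13)→3·(13−20)≡5=f; r(17)→3·(17−20)≡17=r; e(4)→3·(4−20)≡4=e; a(0)→3·(0−20)≡18=s; f(5)→3·(5−20)≡7=h (all mod 26).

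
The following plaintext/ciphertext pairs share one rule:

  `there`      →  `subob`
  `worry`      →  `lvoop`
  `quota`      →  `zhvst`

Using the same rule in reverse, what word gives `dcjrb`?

t(19)→s(18) and h(7)→u(20) fit y≡15x+19 (mod 26); the inverse of 15 mod 26 is 7. This is an affine cipher: with a=0,…,z=25, each position x becomes (15x+19) mod 26.
Decoding dcjrb: d(3)→7·(3−19)≡18=s; c(2)→7·(2−19)≡11=l; j(9)→7·(9−19)≡8=i; r(17)→7·(17−19)≡12=m; b(1)→7·(1−19)≡4=e (all mod 26).

slime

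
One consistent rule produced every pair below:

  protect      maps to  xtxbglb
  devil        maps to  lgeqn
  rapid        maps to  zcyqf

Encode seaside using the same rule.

Shifts by position in protect: pos 0: p→x (+8), pos 1: r→t (+2), pos 2: o→x (+9), pos 3: t→b (+8), pos 4: e→g (+2), pos 5: c→l (+9) — repeating every 3. It's a Vigenère-style cipher with numeric key [8,2,9]: position i shifts by key[i mod 3].
Applying it to seaside: s+8=a, e+2=g, a+9=j, s+8=a, i+2=k, d+9=m, e+8=m.

agjakmm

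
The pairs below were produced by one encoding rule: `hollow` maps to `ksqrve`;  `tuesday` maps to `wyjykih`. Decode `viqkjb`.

select

In hollow: h→k is +3, o→s is +4, l→q is +5, l→r is +6 — the shift increases by 1 each position. The shift increases by 1 at each position, starting from +3: 3, 4, 5, ….
Decoding viqkjb: v−3=s, i−4=e, q−5=l, k−6=e, j−7=c, b−8=t.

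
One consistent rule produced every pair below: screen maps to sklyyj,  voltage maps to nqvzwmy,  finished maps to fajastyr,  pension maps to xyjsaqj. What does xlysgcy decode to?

This is an affine cipher: with a=0,…,z=25, each position x becomes (7x+22) mod 26.
Decoding xlysgcy: x(23)→15·(23−22)≡15=p; l(11)→15·(11−22)≡17=r; y(24)→15·(24−22)≡4=e; s(18)→15·(18−22)≡18=s; g(6)→15·(6−22)≡20=u; c(2)→15·(2−22)≡12=m; y(24)→15·(24−22)≡4=e (all mod 26).

presume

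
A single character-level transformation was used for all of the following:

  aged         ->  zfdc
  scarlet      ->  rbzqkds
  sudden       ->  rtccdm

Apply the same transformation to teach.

sdzbg

Compare letters: a→z is +25, g→f is +25, e→d is +25 — a constant shift. Every letter moves 25 places later in the alphabet, wrapping around z→a.
For teach: t+25=s, e+25=d, a+25=z, c+25=b, h+25=g.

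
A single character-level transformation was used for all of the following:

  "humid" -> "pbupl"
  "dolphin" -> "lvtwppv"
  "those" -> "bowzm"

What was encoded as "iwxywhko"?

Shifts by position in humid: pos 0: h→p (+8), pos 1: u→b (+7), pos 2: m→u (+8), pos 3: i→p (+7) — repeating every 2. It's a Vigenère-style cipher with numeric key [8,7]: position i shifts by key[i mod 2].
Reversing it on iwxywhko: i−8=a, w−7=p, x−8=p, y−7=r, w−8=o, h−7=a, k−8=c, o−7=h.

approach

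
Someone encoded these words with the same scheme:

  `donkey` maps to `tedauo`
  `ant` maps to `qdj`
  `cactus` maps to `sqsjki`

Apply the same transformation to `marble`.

Every letter moves 16 places later in the alphabet, wrapping around z→a.
On marble: m+16=c, a+16=q, r+16=h, b+16=r, l+16=b, e+16=u.

cqhrbu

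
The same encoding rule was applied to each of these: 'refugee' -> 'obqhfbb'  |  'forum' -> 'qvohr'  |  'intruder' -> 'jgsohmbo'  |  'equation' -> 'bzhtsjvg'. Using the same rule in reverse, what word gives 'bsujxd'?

ethics

Each letter's alphabet position (a=0..z=25) is mapped through 15·x+19 mod 26 — an affine cipher.
Undoing it on bsujxd: b(1)→7·(1−19)≡4=e; s(18)→7·(18−19)≡19=t; u(20)→7·(20−19)≡7=h; j(9)→7·(9−19)≡8=i; x(23)→7·(23−19)≡2=c; d(3)→7·(3−19)≡18=s (all mod 26).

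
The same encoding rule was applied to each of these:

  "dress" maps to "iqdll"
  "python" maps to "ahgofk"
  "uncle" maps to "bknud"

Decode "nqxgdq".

crater

d(3)→i(8) and r(17)→q(16) fit y≡21x+23 (mod 26); the inverse of 21 mod 26 is 5. Each letter's alphabet position (a=0..z=25) is mapped through 21·x+23 mod 26 — an affine cipher.
Undoing it on nqxgdq: n(13)→5·(13−23)≡2=c; q(16)→5·(16−23)≡17=r; x(23)→5·(23−23)≡0=a; g(6)→5·(6−23)≡19=t; d(3)→5·(3−23)≡4=e; q(16)→5·(16−23)≡17=r (all mod 26).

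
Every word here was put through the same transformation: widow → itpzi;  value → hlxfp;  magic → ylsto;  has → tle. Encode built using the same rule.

nftxf

The shift depends on letter class: consonant w→i is +12, but vowel i→t is +11. Vowels shift forward by 11 and consonants shift forward by 12.
For built: b(cons)+12=n, u(vowel)+11=f, i(vowel)+11=t, l(cons)+12=x, t(cons)+12=f.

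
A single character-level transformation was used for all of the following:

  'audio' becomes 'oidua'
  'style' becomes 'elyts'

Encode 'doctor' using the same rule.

rotcod

The output letters match the input read backwards: audio reversed is oidua. The word is simply reversed.
Applying it to doctor: reverse → rotcod.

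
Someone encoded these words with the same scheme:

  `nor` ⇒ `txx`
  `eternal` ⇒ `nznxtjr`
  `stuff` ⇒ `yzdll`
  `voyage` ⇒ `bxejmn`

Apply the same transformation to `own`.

xct

The shift depends on letter class: consonant n→t is +6, but vowel o→x is +9. Two shifts are in play — +9 for a/e/i/o/u, +6 for every other letter.
For own: o(vowel)+9=x, w(cons)+6=c, n(cons)+6=t.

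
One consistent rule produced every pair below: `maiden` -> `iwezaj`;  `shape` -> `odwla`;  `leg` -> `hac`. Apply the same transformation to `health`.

dawhpd

Each letter is shifted forward by 22 in the alphabet (a Caesar shift of +22).
Applying it to health: h+22=d, e+22=a, a+22=w, l+22=h, t+22=p, h+22=d.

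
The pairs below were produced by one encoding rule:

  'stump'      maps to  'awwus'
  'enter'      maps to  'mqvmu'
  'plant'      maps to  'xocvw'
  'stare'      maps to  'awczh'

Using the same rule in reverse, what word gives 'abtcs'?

syrup

Shifts by position in stump: pos 0: s→a (+8), pos 1: t→w (+3), pos 2: u→w (+2), pos 3: m→u (+8), pos 4: p→s (+3) — repeating every 3. It's a Vigenère-style cipher with numeric key [8,3,2]: position i shifts by key[i mod 3].
Decoding abtcs: a−8=s, b−3=y, t−2=r, c−8=u, s−3=p.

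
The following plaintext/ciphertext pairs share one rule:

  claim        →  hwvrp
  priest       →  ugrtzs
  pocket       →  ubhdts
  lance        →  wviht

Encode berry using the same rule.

otggj

Treating letters as 0–25, the rule is x ↦ 19x + 21 (mod 26).
For berry: b(1)→19·1+21≡14=o; e(4)→19·4+21≡19=t; r(17)→19·17+21≡6=g; r(17)→19·17+21≡6=g; y(24)→19·24+21≡9=j (all mod 26).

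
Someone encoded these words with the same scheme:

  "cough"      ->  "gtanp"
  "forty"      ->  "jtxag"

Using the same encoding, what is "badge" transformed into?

ffjnm

In cough: c→g is +4, o→t is +5, u→a is +6, g→n is +7 — the shift increases by 1 each position. Letter i (0-indexed) is shifted by i+4, so successive shifts are 4, 5, 6, ….
On badge: b+4=f, a+5=f, d+6=j, g+7=n, e+8=m.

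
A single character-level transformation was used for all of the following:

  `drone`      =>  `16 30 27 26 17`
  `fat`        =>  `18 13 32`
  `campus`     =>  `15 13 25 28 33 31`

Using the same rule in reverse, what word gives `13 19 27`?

d is letter #4 and maps to 16: an offset of 12. Each letter is replaced by its alphabet position (a=1..z=26) + 12.
Decoding 13 19 27: 13→(13−12)÷1=1=a, 19→(19−12)÷1=7=g, 27→(27−12)÷1=15=o.

ago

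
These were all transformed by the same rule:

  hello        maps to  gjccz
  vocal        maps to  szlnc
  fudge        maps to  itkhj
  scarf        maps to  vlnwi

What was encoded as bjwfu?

This is an affine cipher: with a=0,…,z=25, each position x becomes (25x+13) mod 26.
Undoing it on bjwfu: b(1)→25·(1−13)≡12=m; j(9)→25·(9−13)≡4=e; w(22)→25·(22−13)≡17=r; f(5)→25·(5−13)≡8=i; u(20)→25·(20−13)≡19=t (all mod 26).

merit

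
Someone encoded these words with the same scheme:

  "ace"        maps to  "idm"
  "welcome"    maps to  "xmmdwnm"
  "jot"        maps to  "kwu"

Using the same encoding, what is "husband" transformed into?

The shift depends on letter class: consonant c→d is +1, but vowel a→i is +8. The rule splits by letter class: vowels +8, consonants +1.
Applying it to husband: h(cons)+1=i, u(vowel)+8=c, s(cons)+1=t, b(cons)+1=c, a(vowel)+8=i, n(cons)+1=o, d(cons)+1=e.

ictcioe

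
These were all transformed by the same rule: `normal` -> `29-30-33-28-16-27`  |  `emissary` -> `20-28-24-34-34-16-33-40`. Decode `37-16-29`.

n is letter #14 and maps to 29: an offset of 15. The number is (letter's place in the alphabet, a=1) + 15.
Undoing it on 37-16-29: 37→(37−15)÷1=22=v, 16→(16−15)÷1=1=a, 29→(29−15)÷1=14=n.

van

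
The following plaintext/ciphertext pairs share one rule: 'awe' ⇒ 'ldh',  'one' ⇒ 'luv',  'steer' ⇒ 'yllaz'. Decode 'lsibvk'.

Two steps: reverse the string, then apply a Caesar shift of +7.
Undoing it on lsibvk: shift back: l−7=e, s−7=l, i−7=b, b−7=u, v−7=o, k−7=d → elbuod; then reverse → double.

double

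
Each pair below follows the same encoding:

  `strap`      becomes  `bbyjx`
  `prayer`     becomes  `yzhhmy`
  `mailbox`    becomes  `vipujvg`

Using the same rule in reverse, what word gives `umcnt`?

level

Shifts by position in strap: pos 0: s→b (+9), pos 1: t→b (+8), pos 2: r→y (+7), pos 3: a→j (+9), pos 4: p→x (+8) — repeating every 3. The shifts repeat in a cycle of length 3: positions 0,1,… shift by +9, +8, +7, then the pattern repeats.
Reversing it on umcnt: u−9=l, m−8=e, c−7=v, n−9=e, t−8=l.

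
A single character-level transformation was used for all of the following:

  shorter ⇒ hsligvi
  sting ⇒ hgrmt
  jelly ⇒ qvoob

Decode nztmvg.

magnet

Each pair mirrors across the alphabet (s↔h, h↔s, o↔l): positions sum to 25. Each letter is replaced by its mirror in the alphabet: a↔z, b↔y, c↔x, and so on (the Atbash cipher).
Undoing it on nztmvg: n↔m, z↔a, t↔g, m↔n, v↔e, g↔t.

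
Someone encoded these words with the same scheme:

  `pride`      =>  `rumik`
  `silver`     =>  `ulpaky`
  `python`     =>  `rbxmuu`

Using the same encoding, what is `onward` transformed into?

In pride: p→r is +2, r→u is +3, i→m is +4, d→i is +5 — the shift increases by 1 each position. Letter i (0-indexed) is shifted by i+2, so successive shifts are 2, 3, 4, ….
On onward: o+2=q, n+3=q, w+4=a, a+5=f, r+6=x, d+7=k.

qqafxk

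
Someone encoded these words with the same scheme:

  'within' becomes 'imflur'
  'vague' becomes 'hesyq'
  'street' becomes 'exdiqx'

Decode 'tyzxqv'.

hunter

It's a Vigenère-style cipher with numeric key [12,4]: position i shifts by key[i mod 2].
Reversing it on tyzxqv: t−12=h, y−4=u, z−12=n, x−4=t, q−12=e, v−4=r.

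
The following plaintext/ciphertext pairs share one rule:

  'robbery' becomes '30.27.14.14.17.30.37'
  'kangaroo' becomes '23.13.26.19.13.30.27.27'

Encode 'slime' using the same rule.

31.24.21.25.17

r is letter #18 and maps to 30: an offset of 12. Letters become their 1-based position plus 12 (so a→13, b→14, …).
On slime: s=19→31, l=12→24, i=9→21, m=13→25, e=5→17.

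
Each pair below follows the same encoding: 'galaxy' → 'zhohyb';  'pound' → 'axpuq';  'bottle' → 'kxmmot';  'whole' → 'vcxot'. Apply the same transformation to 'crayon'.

g(6)→z(25) and a(0)→h(7) fit y≡3x+7 (mod 26); the inverse of 3 mod 26 is 9. This is an affine cipher: with a=0,…,z=25, each position x becomes (3x+7) mod 26.
Applying it to crayon: c(2)→3·2+7≡13=n; r(17)→3·17+7≡6=g; a(0)→3·0+7≡7=h; y(24)→3·24+7≡1=b; o(14)→3·14+7≡23=x; n(13)→3·13+7≡20=u (all mod 26).

nghbxu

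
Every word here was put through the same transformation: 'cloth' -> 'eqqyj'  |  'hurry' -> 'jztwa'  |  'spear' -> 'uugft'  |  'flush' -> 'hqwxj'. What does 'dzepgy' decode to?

bucket

Shifts by position in cloth: pos 0: c→e (+2), pos 1: l→q (+5), pos 2: o→q (+2), pos 3: t→y (+5) — repeating every 2. The shifts repeat in a cycle of length 2: positions 0,1,… shift by +2, +5, then the pattern repeats.
Undoing it on dzepgy: d−2=b, z−5=u, e−2=c, p−5=k, g−2=e, y−5=t.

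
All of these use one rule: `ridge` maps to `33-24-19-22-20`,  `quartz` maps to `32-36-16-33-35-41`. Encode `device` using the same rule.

r is letter #18 and maps to 33: an offset of 15. Each letter is replaced by its alphabet position (a=1..z=26) + 15.
Applying it to device: d=4→19, e=5→20, v=22→37, i=9→24, c=3→18, e=5→20.

19-20-37-24-18-20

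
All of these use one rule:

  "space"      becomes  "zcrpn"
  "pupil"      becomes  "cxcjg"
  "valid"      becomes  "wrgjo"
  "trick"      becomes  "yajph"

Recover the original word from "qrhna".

baker

s(18)→z(25) and p(15)→c(2) fit y≡25x+17 (mod 26); the inverse of 25 mod 26 is 25. This is an affine cipher: with a=0,…,z=25, each position x becomes (25x+17) mod 26.
Decoding qrhna: q(16)→25·(16−17)≡1=b; r(17)→25·(17−17)≡0=a; h(7)→25·(7−17)≡10=k; n(13)→25·(13−17)≡4=e; a(0)→25·(0−17)≡17=r (all mod 26).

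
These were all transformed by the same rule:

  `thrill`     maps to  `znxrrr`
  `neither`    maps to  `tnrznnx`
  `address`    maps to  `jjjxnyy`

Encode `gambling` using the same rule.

mjshrrtm

The shift depends on letter class: consonant t→z is +6, but vowel i→r is +9. The rule splits by letter class: vowels +9, consonants +6.
On gambling: g(cons)+6=m, a(vowel)+9=j, m(cons)+6=s, b(cons)+6=h, l(cons)+6=r, i(vowel)+9=r, n(cons)+6=t, g(cons)+6=m.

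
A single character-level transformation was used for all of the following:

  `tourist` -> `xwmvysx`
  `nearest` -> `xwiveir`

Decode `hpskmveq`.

Read the word backwards and shift each letter +4.
Decoding hpskmveq: shift back: h−4=d, p−4=l, s−4=o, k−4=g, m−4=i, v−4=r, e−4=a, q−4=m → dlogiram; then reverse → marigold.

marigold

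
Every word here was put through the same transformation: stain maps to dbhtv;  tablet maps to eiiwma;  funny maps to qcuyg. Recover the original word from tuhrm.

image

It's a Vigenère-style cipher with numeric key [11,8,7]: position i shifts by key[i mod 3].
Undoing it on tuhrm: t−11=i, u−8=m, h−7=a, r−11=g, m−8=e.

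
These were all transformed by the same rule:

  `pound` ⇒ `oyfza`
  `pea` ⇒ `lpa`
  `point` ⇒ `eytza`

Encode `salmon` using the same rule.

yzxwld

The output letters match the input read backwards, each shifted +11: pound reversed is dnuop. Read the word backwards and shift each letter +11.
On salmon: reverse → nomlas; then shift: n+11=y, o+11=z, m+11=x, l+11=w, a+11=l, s+11=d.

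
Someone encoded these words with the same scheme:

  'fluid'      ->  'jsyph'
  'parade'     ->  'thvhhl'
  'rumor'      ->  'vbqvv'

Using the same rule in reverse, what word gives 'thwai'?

paste

Shifts by position in fluid: pos 0: f→j (+4), pos 1: l→s (+7), pos 2: u→y (+4), pos 3: i→p (+7) — repeating every 2. A repeating key of period 2 is used — shifts +4, +7 over and over.
Decoding thwai: t−4=p, h−7=a, w−4=s, a−7=t, i−4=e.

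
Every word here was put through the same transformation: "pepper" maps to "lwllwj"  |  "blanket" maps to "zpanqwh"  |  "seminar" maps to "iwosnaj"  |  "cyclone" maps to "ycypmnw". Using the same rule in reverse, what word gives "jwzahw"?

p(15)→l(11) and e(4)→w(22) fit y≡25x+0 (mod 26); the inverse of 25 mod 26 is 25. This is an affine cipher: with a=0,…,z=25, each position x becomes (25x+0) mod 26.
Decoding jwzahw: j(9)→25·(9−0)≡17=r; w(22)→25·(22−0)≡4=e; z(25)→25·(25−0)≡1=b; a(0)→25·(0−0)≡0=a; h(7)→25·(7−0)≡19=t; w(22)→25·(22−0)≡4=e (all mod 26).

rebate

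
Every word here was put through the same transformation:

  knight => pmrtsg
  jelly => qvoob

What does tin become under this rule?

grm

Each pair mirrors across the alphabet (k↔p, n↔m, i↔r): positions sum to 25. Each letter is replaced by its mirror in the alphabet: a↔z, b↔y, c↔x, and so on (the Atbash cipher).
Applying it to tin: t↔g, i↔r, n↔m.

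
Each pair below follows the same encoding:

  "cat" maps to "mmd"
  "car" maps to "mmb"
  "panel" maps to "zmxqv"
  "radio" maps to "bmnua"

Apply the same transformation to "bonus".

laxgc

The shift depends on letter class: consonant c→m is +10, but vowel a→m is +12. Two shifts are in play — +12 for a/e/i/o/u, +10 for every other letter.
On bonus: b(cons)+10=l, o(vowel)+12=a, n(cons)+10=x, u(vowel)+12=g, s(cons)+10=c.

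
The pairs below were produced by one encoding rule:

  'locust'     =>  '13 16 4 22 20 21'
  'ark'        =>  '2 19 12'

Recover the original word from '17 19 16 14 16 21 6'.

promote

l is letter #12 and maps to 13: an offset of 1. Letters become their 1-based position plus 1 (so a→2, b→3, …).
Decoding 17 19 16 14 16 21 6: 17→(17−1)÷1=16=p, 19→(19−1)÷1=18=r, 16→(16−1)÷1=15=o, 14→(14−1)÷1=13=m, 16→(16−1)÷1=15=o, 21→(21−1)÷1=20=t, 6→(6−1)÷1=5=e.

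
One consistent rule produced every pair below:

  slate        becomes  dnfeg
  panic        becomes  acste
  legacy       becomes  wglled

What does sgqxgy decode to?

It's a Vigenère-style cipher with numeric key [11,2,5]: position i shifts by key[i mod 3].
Decoding sgqxgy: s−11=h, g−2=e, q−5=l, x−11=m, g−2=e, y−5=t.

helmet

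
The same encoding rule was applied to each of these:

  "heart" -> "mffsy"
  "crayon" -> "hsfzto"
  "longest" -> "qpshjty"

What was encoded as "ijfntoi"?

diamond

Shifts by position in heart: pos 0: h→m (+5), pos 1: e→f (+1), pos 2: a→f (+5), pos 3: r→s (+1) — repeating every 2. The shifts repeat in a cycle of length 2: positions 0,1,… shift by +5, +1, then the pattern repeats.
Decoding ijfntoi: i−5=d, j−1=i, f−5=a, n−1=m, t−5=o, o−1=n, i−5=d.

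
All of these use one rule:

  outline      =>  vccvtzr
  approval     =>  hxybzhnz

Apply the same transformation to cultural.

jcudfdnz

In outline: o→v is +7, u→c is +8, t→c is +9, l→v is +10 — the shift increases by 1 each position. Each letter shifts forward by (position + 7), i.e. 7, 8, 9, … — the shift grows by one for each successive letter.
On cultural: c+7=j, u+8=c, l+9=u, t+10=d, u+11=f, r+12=d, a+13=n, l+14=z.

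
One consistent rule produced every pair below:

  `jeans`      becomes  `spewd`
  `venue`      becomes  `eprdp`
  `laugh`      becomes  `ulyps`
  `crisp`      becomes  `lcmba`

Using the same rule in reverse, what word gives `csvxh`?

Shifts by position in jeans: pos 0: j→s (+9), pos 1: e→p (+11), pos 2: a→e (+4), pos 3: n→w (+9), pos 4: s→d (+11) — repeating every 3. The shifts repeat in a cycle of length 3: positions 0,1,… shift by +9, +11, +4, then the pattern repeats.
Decoding csvxh: c−9=t, s−11=h, v−4=r, x−9=o, h−11=w.

throw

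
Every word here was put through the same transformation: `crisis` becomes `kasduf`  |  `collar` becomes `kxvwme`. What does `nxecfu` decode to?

fourth

In crisis: c→k is +8, r→a is +9, i→s is +10, s→d is +11 — the shift increases by 1 each position. The shift increases by 1 at each position, starting from +8: 8, 9, 10, ….
Decoding nxecfu: n−8=f, x−9=o, e−10=u, c−11=r, f−12=t, u−13=h.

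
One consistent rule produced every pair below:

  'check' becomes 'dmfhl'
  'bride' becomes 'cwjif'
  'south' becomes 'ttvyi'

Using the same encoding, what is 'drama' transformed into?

A repeating key of period 2 is used — shifts +1, +5 over and over.
Applying it to drama: d+1=e, r+5=w, a+1=b, m+5=r, a+1=b.

ewbrb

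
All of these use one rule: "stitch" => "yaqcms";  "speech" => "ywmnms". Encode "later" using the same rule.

rhbnb

Each letter shifts forward by (position + 6), i.e. 6, 7, 8, … — the shift grows by one for each successive letter.
On later: l+6=r, a+7=h, t+8=b, e+9=n, r+10=b.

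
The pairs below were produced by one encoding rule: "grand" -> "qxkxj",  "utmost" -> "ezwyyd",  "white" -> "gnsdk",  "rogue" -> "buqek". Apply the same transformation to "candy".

Shifts by position in grand: pos 0: g→q (+10), pos 1: r→x (+6), pos 2: a→k (+10), pos 3: n→x (+10), pos 4: d→j (+6) — repeating every 3. The shifts repeat in a cycle of length 3: positions 0,1,… shift by +10, +6, +10, then the pattern repeats.
On candy: c+10=m, a+6=g, n+10=x, d+10=n, y+6=e.

mgxne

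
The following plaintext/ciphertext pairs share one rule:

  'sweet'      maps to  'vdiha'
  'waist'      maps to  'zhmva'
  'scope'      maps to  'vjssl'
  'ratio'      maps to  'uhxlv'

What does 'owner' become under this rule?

rdrhy

Shifts by position in sweet: pos 0: s→v (+3), pos 1: w→d (+7), pos 2: e→i (+4), pos 3: e→h (+3), pos 4: t→a (+7) — repeating every 3. It's a Vigenère-style cipher with numeric key [3,7,4]: position i shifts by key[i mod 3].
Applying it to owner: o+3=r, w+7=d, n+4=r, e+3=h, r+7=y.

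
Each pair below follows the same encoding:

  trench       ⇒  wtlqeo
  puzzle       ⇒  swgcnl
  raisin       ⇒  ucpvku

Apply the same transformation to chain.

Shifts by position in trench: pos 0: t→w (+3), pos 1: r→t (+2), pos 2: e→l (+7), pos 3: n→q (+3), pos 4: c→e (+2), pos 5: h→o (+7) — repeating every 3. It's a Vigenère-style cipher with numeric key [3,2,7]: position i shifts by key[i mod 3].
On chain: c+3=f, h+2=j, a+7=h, i+3=l, n+2=p.

fjhlp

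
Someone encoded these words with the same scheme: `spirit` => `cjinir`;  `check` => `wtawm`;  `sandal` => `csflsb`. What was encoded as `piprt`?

s(18)→c(2) and p(15)→j(9) fit y≡15x+18 (mod 26); the inverse of 15 mod 26 is 7. This is an affine cipher: with a=0,…,z=25, each position x becomes (15x+18) mod 26.
Decoding piprt: p(15)→7·(15−18)≡5=f; i(8)→7·(8−18)≡8=i; p(15)→7·(15−18)≡5=f; r(17)→7·(17−18)≡19=t; t(19)→7·(19−18)≡7=h (all mod 26).

fifth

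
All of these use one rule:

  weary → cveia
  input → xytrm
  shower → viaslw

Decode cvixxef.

battery

The output letters match the input read backwards, each shifted +4: weary reversed is yraew. Read the word backwards and shift each letter +4.
Reversing it on cvixxef: shift back: c−4=y, v−4=r, i−4=e, x−4=t, x−4=t, e−4=a, f−4=b → yrettab; then reverse → battery.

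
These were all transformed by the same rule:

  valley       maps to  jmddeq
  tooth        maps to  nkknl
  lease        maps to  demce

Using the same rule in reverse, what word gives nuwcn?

twist

v(21)→j(9) and a(0)→m(12) fit y≡11x+12 (mod 26); the inverse of 11 mod 26 is 19. Treating letters as 0–25, the rule is x ↦ 11x + 12 (mod 26).
Reversing it on nuwcn: n(13)→19·(13−12)≡19=t; u(20)→19·(20−12)≡22=w; w(22)→19·(22−12)≡8=i; c(2)→19·(2−12)≡18=s; n(13)→19·(13−12)≡19=t (all mod 26).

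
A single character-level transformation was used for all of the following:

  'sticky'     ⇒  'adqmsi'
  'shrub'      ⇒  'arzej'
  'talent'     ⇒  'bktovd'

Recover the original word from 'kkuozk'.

camera

Shifts by position in sticky: pos 0: s→a (+8), pos 1: t→d (+10), pos 2: i→q (+8), pos 3: c→m (+10) — repeating every 2. It's a Vigenère-style cipher with numeric key [8,10]: position i shifts by key[i mod 2].
Reversing it on kkuozk: k−8=c, k−10=a, u−8=m, o−10=e, z−8=r, k−10=a.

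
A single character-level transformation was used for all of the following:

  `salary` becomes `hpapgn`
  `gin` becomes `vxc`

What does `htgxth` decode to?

Compare letters: s→h is +15, a→p is +15, l→a is +15 — a constant shift. This is a Caesar cipher with shift 15.
Reversing it on htgxth: h−15=s, t−15=e, g−15=r, x−15=i, t−15=e, h−15=s.

series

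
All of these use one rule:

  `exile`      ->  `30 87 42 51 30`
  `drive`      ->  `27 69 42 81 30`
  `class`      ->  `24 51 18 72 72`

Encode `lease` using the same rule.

e(#5)→30 and x(#24)→87: differences scale by 3, so n = 3·pos + 15. Each letter becomes 3×(its alphabet position, a=1..z=26) + 15.
On lease: l=12→51, e=5→30, a=1→18, s=19→72, e=5→30.

51 30 18 72 30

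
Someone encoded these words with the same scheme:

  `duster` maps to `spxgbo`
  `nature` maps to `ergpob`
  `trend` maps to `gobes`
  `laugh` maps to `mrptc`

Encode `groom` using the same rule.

tonnv

d(3)→s(18) and u(20)→p(15) fit y≡9x+17 (mod 26); the inverse of 9 mod 26 is 3. Treating letters as 0–25, the rule is x ↦ 9x + 17 (mod 26).
For groom: g(6)→9·6+17≡19=t; r(17)→9·17+17≡14=o; o(14)→9·14+17≡13=n; o(14)→9·14+17≡13=n; m(12)→9·12+17≡21=v (all mod 26).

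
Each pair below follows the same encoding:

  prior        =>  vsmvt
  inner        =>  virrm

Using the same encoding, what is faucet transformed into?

xigyej

The output letters match the input read backwards, each shifted +4: prior reversed is roirp. The word is reversed, then every letter is shifted forward by 4.
For faucet: reverse → tecuaf; then shift: t+4=x, e+4=i, c+4=g, u+4=y, a+4=e, f+4=j.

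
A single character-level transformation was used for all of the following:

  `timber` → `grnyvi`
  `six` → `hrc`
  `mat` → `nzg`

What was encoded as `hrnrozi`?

similar

Each pair mirrors across the alphabet (t↔g, i↔r, m↔n): positions sum to 25. Letters are reflected about the middle of the alphabet (position → 25−position): Atbash.
Decoding hrnrozi: h↔s, r↔i, n↔m, r↔i, o↔l, z↔a, i↔r.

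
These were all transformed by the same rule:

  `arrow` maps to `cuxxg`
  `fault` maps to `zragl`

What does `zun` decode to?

The output letters match the input read backwards, each shifted +6: arrow reversed is worra. Two steps: reverse the string, then apply a Caesar shift of +6.
Reversing it on zun: shift back: z−6=t, u−6=o, n−6=h → toh; then reverse → hot.

hot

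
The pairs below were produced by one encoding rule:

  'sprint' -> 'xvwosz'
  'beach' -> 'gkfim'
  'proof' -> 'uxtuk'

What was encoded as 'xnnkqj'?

shield

The shifts repeat in a cycle of length 2: positions 0,1,… shift by +5, +6, then the pattern repeats.
Reversing it on xnnkqj: x−5=s, n−6=h, n−5=i, k−6=e, q−5=l, j−6=d.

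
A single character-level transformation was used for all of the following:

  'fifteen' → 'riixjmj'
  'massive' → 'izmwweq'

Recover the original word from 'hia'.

wed

The output letters match the input read backwards, each shifted +4: fifteen reversed is neetfif. Read the word backwards and shift each letter +4.
Undoing it on hia: shift back: h−4=d, i−4=e, a−4=w → dew; then reverse → wed.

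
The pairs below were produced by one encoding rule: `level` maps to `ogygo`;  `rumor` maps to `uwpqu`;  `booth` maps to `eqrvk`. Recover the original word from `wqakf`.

Shifts by position in level: pos 0: l→o (+3), pos 1: e→g (+2), pos 2: v→y (+3), pos 3: e→g (+2) — repeating every 2. It's a Vigenère-style cipher with numeric key [3,2]: position i shifts by key[i mod 2].
Undoing it on wqakf: w−3=t, q−2=o, a−3=x, k−2=i, f−3=c.

toxic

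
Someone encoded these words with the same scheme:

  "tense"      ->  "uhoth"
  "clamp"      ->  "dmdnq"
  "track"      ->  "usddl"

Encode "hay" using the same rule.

idz

Two shifts are in play — +3 for a/e/i/o/u, +1 for every other letter.
For hay: h(cons)+1=i, a(vowel)+3=d, y(cons)+1=z.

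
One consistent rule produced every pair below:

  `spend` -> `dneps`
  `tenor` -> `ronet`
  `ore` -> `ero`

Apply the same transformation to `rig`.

gir

The output letters match the input read backwards: spend reversed is dneps. It's just the letters in reverse order.
On rig: reverse → gir.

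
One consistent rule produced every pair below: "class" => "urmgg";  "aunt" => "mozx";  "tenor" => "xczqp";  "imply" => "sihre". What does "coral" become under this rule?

uqpmr

Treating letters as 0–25, the rule is x ↦ 17x + 12 (mod 26).
On coral: c(2)→17·2+12≡20=u; o(14)→17·14+12≡16=q; r(17)→17·17+12≡15=p; a(0)→17·0+12≡12=m; l(11)→17·11+12≡17=r (all mod 26).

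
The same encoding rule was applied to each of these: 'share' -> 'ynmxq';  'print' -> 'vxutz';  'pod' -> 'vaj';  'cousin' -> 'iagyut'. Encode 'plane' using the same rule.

vrmtq

The shift depends on letter class: consonant s→y is +6, but vowel a→m is +12. Two shifts are in play — +12 for a/e/i/o/u, +6 for every other letter.
On plane: p(cons)+6=v, l(cons)+6=r, a(vowel)+12=m, n(cons)+6=t, e(vowel)+12=q.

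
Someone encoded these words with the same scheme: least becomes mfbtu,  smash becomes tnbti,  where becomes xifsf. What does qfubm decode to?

Compare letters: l→m is +1, e→f is +1, a→b is +1 — a constant shift. Every letter moves 1 place later in the alphabet, wrapping around z→a.
Undoing it on qfubm: q−1=p, f−1=e, u−1=t, b−1=a, m−1=l.

petal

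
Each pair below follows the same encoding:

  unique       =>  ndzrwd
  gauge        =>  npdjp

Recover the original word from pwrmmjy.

The output letters match the input read backwards, each shifted +9: unique reversed is euqinu. Read the word backwards and shift each letter +9.
Decoding pwrmmjy: shift back: p−9=g, w−9=n, r−9=i, m−9=d, m−9=d, j−9=a, y−9=p → gniddap; then reverse → padding.

padding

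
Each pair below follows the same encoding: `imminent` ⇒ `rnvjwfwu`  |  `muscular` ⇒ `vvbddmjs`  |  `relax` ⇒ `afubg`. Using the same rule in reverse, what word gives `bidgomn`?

shuffle

It's a Vigenère-style cipher with numeric key [9,1]: position i shifts by key[i mod 2].
Reversing it on bidgomn: b−9=s, i−1=h, d−9=u, g−1=f, o−9=f, m−1=l, n−9=e.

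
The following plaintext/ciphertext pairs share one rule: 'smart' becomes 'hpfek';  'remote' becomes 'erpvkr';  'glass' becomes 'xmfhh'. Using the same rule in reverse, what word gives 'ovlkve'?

s(18)→h(7) and m(12)→p(15) fit y≡3x+5 (mod 26); the inverse of 3 mod 26 is 9. Treating letters as 0–25, the rule is x ↦ 3x + 5 (mod 26).
Reversing it on ovlkve: o(14)→9·(14−5)≡3=d; v(21)→9·(21−5)≡14=o; l(11)→9·(11−5)≡2=c; k(10)→9·(10−5)≡19=t; v(21)→9·(21−5)≡14=o; e(4)→9·(4−5)≡17=r (all mod 26).

doctor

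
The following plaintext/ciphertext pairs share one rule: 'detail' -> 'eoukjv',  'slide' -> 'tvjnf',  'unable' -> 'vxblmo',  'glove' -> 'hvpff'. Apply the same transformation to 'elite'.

fvjdf

Shifts by position in detail: pos 0: d→e (+1), pos 1: e→o (+10), pos 2: t→u (+1), pos 3: a→k (+10) — repeating every 2. A repeating key of period 2 is used — shifts +1, +10 over and over.
For elite: e+1=f, l+10=v, i+1=j, t+10=d, e+1=f.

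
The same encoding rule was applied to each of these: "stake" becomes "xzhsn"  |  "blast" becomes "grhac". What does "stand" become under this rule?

In stake: s→x is +5, t→z is +6, a→h is +7, k→s is +8 — the shift increases by 1 each position. Letter i (0-indexed) is shifted by i+5, so successive shifts are 5, 6, 7, ….
On stand: s+5=x, t+6=z, a+7=h, n+8=v, d+9=m.

xzhvm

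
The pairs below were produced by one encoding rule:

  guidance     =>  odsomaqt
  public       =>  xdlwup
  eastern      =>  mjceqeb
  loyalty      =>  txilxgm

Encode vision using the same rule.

In guidance: g→o is +8, u→d is +9, i→s is +10, d→o is +11 — the shift increases by 1 each position. The shift increases by 1 at each position, starting from +8: 8, 9, 10, ….
On vision: v+8=d, i+9=r, s+10=c, i+11=t, o+12=a, n+13=a.

drctaa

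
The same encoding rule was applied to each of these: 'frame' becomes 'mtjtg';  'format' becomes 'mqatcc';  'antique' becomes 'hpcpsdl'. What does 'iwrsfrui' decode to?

It's a Vigenère-style cipher with numeric key [7,2,9]: position i shifts by key[i mod 3].
Undoing it on iwrsfrui: i−7=b, w−2=u, r−9=i, s−7=l, f−2=d, r−9=i, u−7=n, i−2=g.

building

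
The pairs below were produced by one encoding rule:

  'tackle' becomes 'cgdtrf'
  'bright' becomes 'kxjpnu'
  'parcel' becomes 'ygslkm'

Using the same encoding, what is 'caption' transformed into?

Shifts by position in tackle: pos 0: t→c (+9), pos 1: a→g (+6), pos 2: c→d (+1), pos 3: k→t (+9), pos 4: l→r (+6), pos 5: e→f (+1) — repeating every 3. A repeating key of period 3 is used — shifts +9, +6, +1 over and over.
Applying it to caption: c+9=l, a+6=g, p+1=q, t+9=c, i+6=o, o+1=p, n+9=w.

lgqcopw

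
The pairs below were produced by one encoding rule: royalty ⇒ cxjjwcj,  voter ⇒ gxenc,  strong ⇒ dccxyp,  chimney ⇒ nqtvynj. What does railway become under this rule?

cjtuhjj

Shifts by position in royalty: pos 0: r→c (+11), pos 1: o→x (+9), pos 2: y→j (+11), pos 3: a→j (+9) — repeating every 2. It's a Vigenère-style cipher with numeric key [11,9]: position i shifts by key[i mod 2].
On railway: r+11=c, a+9=j, i+11=t, l+9=u, w+11=h, a+9=j, y+11=j.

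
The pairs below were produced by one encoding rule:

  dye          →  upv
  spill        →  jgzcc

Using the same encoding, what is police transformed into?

gfcztv

Compare letters: d→u is +17, y→p is +17, e→v is +17 — a constant shift. It's a constant shift of +17 (ROT17).
On police: p+17=g, o+17=f, l+17=c, i+17=z, c+17=t, e+17=v.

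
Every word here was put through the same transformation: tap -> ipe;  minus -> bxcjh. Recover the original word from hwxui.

shift

Compare letters: t→i is +15, a→p is +15, p→e is +15 — a constant shift. This is a Caesar cipher with shift 15.
Decoding hwxui: h−15=s, w−15=h, x−15=i, u−15=f, i−15=t.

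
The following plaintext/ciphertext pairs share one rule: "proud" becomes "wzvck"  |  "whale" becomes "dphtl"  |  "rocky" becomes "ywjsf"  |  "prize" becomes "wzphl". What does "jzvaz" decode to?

cross

Shifts by position in proud: pos 0: p→w (+7), pos 1: r→z (+8), pos 2: o→v (+7), pos 3: u→c (+8) — repeating every 2. The shifts repeat in a cycle of length 2: positions 0,1,… shift by +7, +8, then the pattern repeats.
Undoing it on jzvaz: j−7=c, z−8=r, v−7=o, a−8=s, z−7=s.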